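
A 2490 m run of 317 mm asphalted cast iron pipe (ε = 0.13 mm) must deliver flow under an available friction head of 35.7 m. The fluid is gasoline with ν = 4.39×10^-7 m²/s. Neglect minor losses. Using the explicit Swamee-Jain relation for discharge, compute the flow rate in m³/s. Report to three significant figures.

Swamee-Jain (Type II): Q = -0.965·√(gD⁵h_f/L)·ln[ε/(3.7D) + √(3.17ν²L/(gD³h_f))]
√(gD⁵h_f/L) = √(9.81·0.317⁵·35.7/2490) = 0.02122
ε/(3.7D) = 1.11×10^-4; √(3.17ν²L/(gD³h_f)) = 1.17×10^-5
Q = -0.965·0.02122·ln(1.225×10^-4) = 0.1844 m³/s
Check: V = 2.34 m/s, Re = 1.69×10^6, f = 0.01641, h_f = 35.9 m ≈ 35.7 m ✓

Q ≈ 0.184 m³/s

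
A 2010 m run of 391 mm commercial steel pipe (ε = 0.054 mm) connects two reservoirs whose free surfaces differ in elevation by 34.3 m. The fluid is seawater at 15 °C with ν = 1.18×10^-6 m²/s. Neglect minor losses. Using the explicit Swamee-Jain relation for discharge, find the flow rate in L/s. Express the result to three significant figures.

Swamee-Jain (Type II): Q = -0.965·√(gD⁵h_f/L)·ln[ε/(3.7D) + √(3.17ν²L/(gD³h_f))]
√(gD⁵h_f/L) = √(9.81·0.391⁵·34.3/2010) = 0.03911
ε/(3.7D) = 3.73×10^-5; √(3.17ν²L/(gD³h_f)) = 2.10×10^-5
Q = -0.965·0.03911·ln(5.833×10^-5) = 0.3680 m³/s
Check: V = 3.06 m/s, Re = 1.02×10^6, f = 0.01402, h_f = 34.5 m ≈ 34.3 m ✓

Q ≈ 368 L/s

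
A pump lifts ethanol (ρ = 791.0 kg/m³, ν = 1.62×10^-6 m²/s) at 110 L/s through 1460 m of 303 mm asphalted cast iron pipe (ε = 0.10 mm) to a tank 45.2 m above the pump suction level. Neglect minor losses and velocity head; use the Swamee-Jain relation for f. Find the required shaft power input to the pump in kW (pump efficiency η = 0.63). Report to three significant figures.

P_shaft ≈ 74.7 kW

V = 4Q/(πD²) = 1.526 m/s; Re = 2.85×10^5; ε/D = 3.30×10^-4; f = 0.01735
h_f = f(L/D)V²/2g = 9.914 m
Total head H = z + h_f = 45.2 + 9.914 = 55.11 m
P_hyd = ρgQH = 791.0·9.81·0.110·55.11 = 47.04 kW
P_shaft = P_hyd/η = 47.04/0.63 = 74.67 kW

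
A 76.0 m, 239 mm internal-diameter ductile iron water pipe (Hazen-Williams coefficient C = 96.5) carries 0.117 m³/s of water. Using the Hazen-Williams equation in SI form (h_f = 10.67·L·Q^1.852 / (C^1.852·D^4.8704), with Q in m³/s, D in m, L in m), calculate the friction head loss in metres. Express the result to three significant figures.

h_f = 10.67·76.0·0.117^1.852 / (96.5^1.852·0.239^4.8704) = 3.431 m

h_f ≈ 3.43 m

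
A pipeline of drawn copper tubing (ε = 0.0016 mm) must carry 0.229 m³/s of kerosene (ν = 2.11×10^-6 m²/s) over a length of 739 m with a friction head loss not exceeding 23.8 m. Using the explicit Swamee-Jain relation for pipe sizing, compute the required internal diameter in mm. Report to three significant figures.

D ≈ 286 mm

Swamee-Jain (Type III): D = 0.66·[ε^1.25·(LQ²/(gh_f))^4.75 + ν·Q^9.4·(L/(gh_f))^5.2]^0.04
LQ²/(gh_f) = 0.1660; L/(gh_f) = 3.165
Term 1 = ε^1.25·(…)^4.75 = 1.12×10^-11; Term 2 = ν·Q^9.4·(…)^5.2 = 8.11×10^-10
D = 0.66·(1.12×10^-11 + 8.11×10^-10)^0.04 = 0.2858 m = 286 mm
Check: V = 3.57 m/s, Re = 4.83×10^5, f = 0.01326, h_f = 22.2 m ≈ 23.8 m ✓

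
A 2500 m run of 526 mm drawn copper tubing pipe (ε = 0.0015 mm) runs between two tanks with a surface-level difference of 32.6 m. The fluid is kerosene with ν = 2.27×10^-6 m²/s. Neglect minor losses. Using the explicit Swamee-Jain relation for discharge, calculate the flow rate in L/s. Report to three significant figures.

Swamee-Jain (Type II): Q = -0.965·√(gD⁵h_f/L)·ln[ε/(3.7D) + √(3.17ν²L/(gD³h_f))]
√(gD⁵h_f/L) = √(9.81·0.526⁵·32.6/2500) = 0.07177
ε/(3.7D) = 7.71×10^-7; √(3.17ν²L/(gD³h_f)) = 2.96×10^-5
Q = -0.965·0.07177·ln(3.039×10^-5) = 0.7204 m³/s
Check: V = 3.32 m/s, Re = 7.68×10^5, f = 0.01220, h_f = 32.5 m ≈ 32.6 m ✓

Q ≈ 720 L/s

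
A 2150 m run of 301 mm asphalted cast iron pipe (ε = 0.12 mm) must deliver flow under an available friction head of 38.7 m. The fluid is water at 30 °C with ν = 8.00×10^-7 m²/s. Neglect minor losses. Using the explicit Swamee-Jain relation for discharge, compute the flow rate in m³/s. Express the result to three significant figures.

Q ≈ 0.181 m³/s

Swamee-Jain (Type II): Q = -0.965·√(gD⁵h_f/L)·ln[ε/(3.7D) + √(3.17ν²L/(gD³h_f))]
√(gD⁵h_f/L) = √(9.81·0.301⁵·38.7/2150) = 0.02089
ε/(3.7D) = 1.08×10^-4; √(3.17ν²L/(gD³h_f)) = 2.05×10^-5
Q = -0.965·0.02089·ln(1.283×10^-4) = 0.1806 m³/s
Check: V = 2.54 m/s, Re = 9.55×10^5, f = 0.01660, h_f = 38.9 m ≈ 38.7 m ✓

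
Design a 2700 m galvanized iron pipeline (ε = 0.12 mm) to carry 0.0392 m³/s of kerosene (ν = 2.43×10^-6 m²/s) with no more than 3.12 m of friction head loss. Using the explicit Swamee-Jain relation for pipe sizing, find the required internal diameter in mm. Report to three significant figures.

Swamee-Jain (Type III): D = 0.66·[ε^1.25·(LQ²/(gh_f))^4.75 + ν·Q^9.4·(L/(gh_f))^5.2]^0.04
LQ²/(gh_f) = 0.1356; L/(gh_f) = 88.21
Term 1 = ε^1.25·(…)^4.75 = 9.47×10^-10; Term 2 = ν·Q^9.4·(…)^5.2 = 1.90×10^-9
D = 0.66·(9.47×10^-10 + 1.90×10^-9)^0.04 = 0.3004 m = 300 mm
Check: V = 0.553 m/s, Re = 6.84×10^4, f = 0.02113, h_f = 2.96 m ≈ 3.12 m ✓

D ≈ 300 mm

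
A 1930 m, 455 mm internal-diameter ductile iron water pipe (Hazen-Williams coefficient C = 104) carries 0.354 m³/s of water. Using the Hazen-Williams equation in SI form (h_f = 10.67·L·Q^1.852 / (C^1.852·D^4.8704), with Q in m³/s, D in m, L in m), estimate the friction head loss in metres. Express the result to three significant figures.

h_f ≈ 25.6 m

h_f = 10.67·1930·0.354^1.852 / (104^1.852·0.455^4.8704) = 25.62 m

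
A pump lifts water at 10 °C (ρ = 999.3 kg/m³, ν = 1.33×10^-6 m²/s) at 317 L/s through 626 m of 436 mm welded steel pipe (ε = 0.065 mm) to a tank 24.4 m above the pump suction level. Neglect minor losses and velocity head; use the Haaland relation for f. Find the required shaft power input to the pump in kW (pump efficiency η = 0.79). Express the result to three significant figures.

P_shaft ≈ 115 kW

V = 4Q/(πD²) = 2.123 m/s; Re = 6.96×10^5; ε/D = 1.49×10^-4; f = 0.01436
h_f = f(L/D)V²/2g = 4.739 m
Total head H = z + h_f = 24.4 + 4.739 = 29.14 m
P_hyd = ρgQH = 999.3·9.81·0.317·29.14 = 90.55 kW
P_shaft = P_hyd/η = 90.55/0.79 = 114.6 kW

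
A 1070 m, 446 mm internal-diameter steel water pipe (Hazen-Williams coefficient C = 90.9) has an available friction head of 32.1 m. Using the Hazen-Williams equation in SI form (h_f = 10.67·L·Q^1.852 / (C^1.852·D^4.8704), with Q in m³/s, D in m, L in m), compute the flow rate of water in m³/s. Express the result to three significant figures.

Rearranging: Q = [h_f·C^1.852·D^4.8704 / (10.67·L)]^(1/1.852)
Q = [32.1·90.9^1.852·0.446^4.8704 / (10.67·1070)]^0.540 = 0.4560 m³/s

Q ≈ 0.456 m³/s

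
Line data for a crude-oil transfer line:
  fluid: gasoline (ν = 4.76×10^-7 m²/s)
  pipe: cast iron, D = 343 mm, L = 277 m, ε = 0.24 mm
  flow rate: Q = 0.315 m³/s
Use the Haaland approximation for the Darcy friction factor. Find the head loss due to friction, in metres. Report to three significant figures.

V = 4Q/(πD²) = 4·0.315/(π·0.343²) = 3.409 m/s
Re = VD/ν = 3.409·0.343/4.76×10^-7 = 2.46×10^6 → turbulent
ε/D = 0.24/343 = 7.00×10^-4
Haaland: f = 0.01821
h_f = f(L/D)V²/(2g) = 0.01821·(277/0.343)·3.409²/(2·9.81) = 8.712 m

h_f ≈ 8.71 m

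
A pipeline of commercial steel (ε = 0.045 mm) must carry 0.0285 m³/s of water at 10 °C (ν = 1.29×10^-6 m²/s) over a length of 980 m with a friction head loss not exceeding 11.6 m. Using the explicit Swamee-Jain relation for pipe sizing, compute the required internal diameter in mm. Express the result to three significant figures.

Swamee-Jain (Type III): D = 0.66·[ε^1.25·(LQ²/(gh_f))^4.75 + ν·Q^9.4·(L/(gh_f))^5.2]^0.04
LQ²/(gh_f) = 0.006995; L/(gh_f) = 8.612
Term 1 = ε^1.25·(…)^4.75 = 2.13×10^-16; Term 2 = ν·Q^9.4·(…)^5.2 = 2.81×10^-16
D = 0.66·(2.13×10^-16 + 2.81×10^-16)^0.04 = 0.1612 m = 161 mm
Check: V = 1.40 m/s, Re = 1.75×10^5, f = 0.01795, h_f = 10.9 m ≈ 11.6 m ✓

D ≈ 161 mm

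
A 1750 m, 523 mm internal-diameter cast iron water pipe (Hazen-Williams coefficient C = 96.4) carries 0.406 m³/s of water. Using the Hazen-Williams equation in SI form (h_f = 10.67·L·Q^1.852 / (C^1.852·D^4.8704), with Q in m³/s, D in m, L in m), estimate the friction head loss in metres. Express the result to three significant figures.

h_f ≈ 17.5 m

h_f = 10.67·1750·0.406^1.852 / (96.4^1.852·0.523^4.8704) = 17.49 m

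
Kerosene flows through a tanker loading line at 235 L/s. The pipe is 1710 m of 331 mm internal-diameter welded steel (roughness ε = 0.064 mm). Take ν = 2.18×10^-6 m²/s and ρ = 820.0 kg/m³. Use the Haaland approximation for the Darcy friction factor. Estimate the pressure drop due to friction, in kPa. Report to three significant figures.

Δp ≈ 245 kPa

V = 4Q/(πD²) = 4·0.235/(π·0.331²) = 2.731 m/s
Re = VD/ν = 2.731·0.331/2.18×10^-6 = 4.15×10^5 → turbulent
ε/D = 0.064/331 = 1.93×10^-4
Haaland: f = 0.01548
h_f = f(L/D)V²/(2g) = 0.01548·(1710/0.331)·2.731²/(2·9.81) = 30.41 m
Δp = ρg·h_f = 820.0·9.81·30.41 = 244.6 kPa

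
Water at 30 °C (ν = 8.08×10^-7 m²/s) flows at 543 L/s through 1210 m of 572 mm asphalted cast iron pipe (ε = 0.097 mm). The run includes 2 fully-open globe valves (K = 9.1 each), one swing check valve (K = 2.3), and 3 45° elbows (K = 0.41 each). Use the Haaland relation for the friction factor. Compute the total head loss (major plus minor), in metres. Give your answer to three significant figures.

V = 4Q/(πD²) = 2.113 m/s; V²/2g = 0.2276 m
Re = 1.50×10^6, ε/D = 1.70×10^-4 → f = 0.01396 (Haaland)
Major: h_f = f(L/D)·V²/2g = 0.01396·2115·0.2276 = 6.722 m
Minor: ΣK = 21.7; h_m = ΣK·V²/2g = 4.945 m
Total H_L = 6.722 + 4.945 = 11.67 m

H_L ≈ 11.7 m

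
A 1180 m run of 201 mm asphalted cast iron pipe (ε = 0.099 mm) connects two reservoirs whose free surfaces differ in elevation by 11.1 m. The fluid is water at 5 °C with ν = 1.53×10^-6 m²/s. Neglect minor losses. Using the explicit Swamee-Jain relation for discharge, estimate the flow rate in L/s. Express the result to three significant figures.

Swamee-Jain (Type II): Q = -0.965·√(gD⁵h_f/L)·ln[ε/(3.7D) + √(3.17ν²L/(gD³h_f))]
√(gD⁵h_f/L) = √(9.81·0.201⁵·11.1/1180) = 0.005502
ε/(3.7D) = 1.33×10^-4; √(3.17ν²L/(gD³h_f)) = 9.95×10^-5
Q = -0.965·0.005502·ln(2.326×10^-4) = 0.04442 m³/s
Check: V = 1.40 m/s, Re = 1.84×10^5, f = 0.01904, h_f = 11.2 m ≈ 11.1 m ✓

Q ≈ 44.4 L/s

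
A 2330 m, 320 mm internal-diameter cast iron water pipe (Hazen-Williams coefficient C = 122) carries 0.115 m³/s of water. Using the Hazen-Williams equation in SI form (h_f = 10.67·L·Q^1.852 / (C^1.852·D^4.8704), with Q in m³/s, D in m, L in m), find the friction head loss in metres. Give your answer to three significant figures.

h_f = 10.67·2330·0.115^1.852 / (122^1.852·0.320^4.8704) = 15.93 m

h_f ≈ 15.9 m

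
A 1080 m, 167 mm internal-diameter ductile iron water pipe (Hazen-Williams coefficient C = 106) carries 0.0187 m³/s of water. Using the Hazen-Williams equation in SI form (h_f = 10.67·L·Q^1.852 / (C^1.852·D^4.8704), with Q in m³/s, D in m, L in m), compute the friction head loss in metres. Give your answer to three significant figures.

h_f ≈ 7.87 m

h_f = 10.67·1080·0.0187^1.852 / (106^1.852·0.167^4.8704) = 7.868 m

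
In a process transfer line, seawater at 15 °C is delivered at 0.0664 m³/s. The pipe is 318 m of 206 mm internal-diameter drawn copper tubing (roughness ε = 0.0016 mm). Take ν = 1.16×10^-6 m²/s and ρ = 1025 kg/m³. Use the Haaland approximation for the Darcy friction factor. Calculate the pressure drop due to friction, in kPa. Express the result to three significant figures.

V = 4Q/(πD²) = 4·0.0664/(π·0.206²) = 1.992 m/s
Re = VD/ν = 1.992·0.206/1.16×10^-6 = 3.54×10^5 → turbulent
ε/D = 0.0016/206 = 7.77×10^-6
Haaland: f = 0.01398
h_f = f(L/D)V²/(2g) = 0.01398·(318/0.206)·1.992²/(2·9.81) = 4.365 m
Δp = ρg·h_f = 1025·9.81·4.365 = 43.89 kPa

Δp ≈ 43.9 kPa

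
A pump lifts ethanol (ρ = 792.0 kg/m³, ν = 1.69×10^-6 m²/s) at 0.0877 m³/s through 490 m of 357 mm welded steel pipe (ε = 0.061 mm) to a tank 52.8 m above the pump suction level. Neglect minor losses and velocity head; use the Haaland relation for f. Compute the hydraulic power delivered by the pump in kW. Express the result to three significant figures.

P_hyd ≈ 36.6 kW

V = 4Q/(πD²) = 0.8761 m/s; Re = 1.85×10^5; ε/D = 1.71×10^-4; f = 0.01686
h_f = f(L/D)V²/2g = 0.9055 m
Total head H = z + h_f = 52.8 + 0.9055 = 53.71 m
P_hyd = ρgQH = 792.0·9.81·0.0877·53.71 = 36.59 kW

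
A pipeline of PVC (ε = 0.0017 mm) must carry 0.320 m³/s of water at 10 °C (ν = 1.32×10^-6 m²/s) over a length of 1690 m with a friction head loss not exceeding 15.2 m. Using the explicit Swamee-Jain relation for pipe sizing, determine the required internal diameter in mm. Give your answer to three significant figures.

Swamee-Jain (Type III): D = 0.66·[ε^1.25·(LQ²/(gh_f))^4.75 + ν·Q^9.4·(L/(gh_f))^5.2]^0.04
LQ²/(gh_f) = 1.161; L/(gh_f) = 11.33
Term 1 = ε^1.25·(…)^4.75 = 1.25×10^-7; Term 2 = ν·Q^9.4·(…)^5.2 = 8.95×10^-6
D = 0.66·(1.25×10^-7 + 8.95×10^-6)^0.04 = 0.4148 m = 415 mm
Check: V = 2.37 m/s, Re = 7.44×10^5, f = 0.01229, h_f = 14.3 m ≈ 15.2 m ✓

D ≈ 415 mm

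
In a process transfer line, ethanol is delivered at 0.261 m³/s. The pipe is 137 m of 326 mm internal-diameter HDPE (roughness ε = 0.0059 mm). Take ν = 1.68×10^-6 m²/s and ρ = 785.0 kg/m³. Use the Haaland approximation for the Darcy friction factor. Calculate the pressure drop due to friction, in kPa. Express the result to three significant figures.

V = 4Q/(πD²) = 4·0.261/(π·0.326²) = 3.127 m/s
Re = VD/ν = 3.127·0.326/1.68×10^-6 = 6.07×10^5 → turbulent
ε/D = 0.0059/326 = 1.81×10^-5
Haaland: f = 0.01286
h_f = f(L/D)V²/(2g) = 0.01286·(137/0.326)·3.127²/(2·9.81) = 2.694 m
Δp = ρg·h_f = 785.0·9.81·2.694 = 20.75 kPa

Δp ≈ 20.7 kPa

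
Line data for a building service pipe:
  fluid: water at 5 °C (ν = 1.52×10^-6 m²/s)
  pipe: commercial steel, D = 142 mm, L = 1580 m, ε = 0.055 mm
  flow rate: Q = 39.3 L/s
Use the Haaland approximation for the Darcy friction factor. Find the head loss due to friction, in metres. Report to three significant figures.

V = 4Q/(πD²) = 4·0.0393/(π·0.142²) = 2.482 m/s
Re = VD/ν = 2.482·0.142/1.52×10^-6 = 2.32×10^5 → turbulent
ε/D = 0.055/142 = 3.87×10^-4
Haaland: f = 0.01777
h_f = f(L/D)V²/(2g) = 0.01777·(1580/0.142)·2.482²/(2·9.81) = 62.06 m

h_f ≈ 62.1 m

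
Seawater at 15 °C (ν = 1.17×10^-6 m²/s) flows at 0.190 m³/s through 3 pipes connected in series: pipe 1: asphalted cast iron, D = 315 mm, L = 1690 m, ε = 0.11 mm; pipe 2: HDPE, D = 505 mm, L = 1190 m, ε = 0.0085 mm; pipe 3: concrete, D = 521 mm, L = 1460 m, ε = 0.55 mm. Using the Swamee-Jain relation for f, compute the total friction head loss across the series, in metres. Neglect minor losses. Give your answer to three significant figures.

H ≈ 30.6 m

Pipe 1: V = 2.438 m/s, Re = 6.56×10^5, ε/D = 3.49×10^-4, f = 0.01649, h_1 = f(L/D)V²/2g = 26.80 m
Pipe 2: V = 0.9486 m/s, Re = 4.09×10^5, ε/D = 1.68×10^-5, f = 0.01381, h_2 = f(L/D)V²/2g = 1.492 m
Pipe 3: V = 0.8912 m/s, Re = 3.97×10^5, ε/D = 0.00106, f = 0.02075, h_3 = f(L/D)V²/2g = 2.354 m
Series → Q common, losses add: H = Σh = 30.65 m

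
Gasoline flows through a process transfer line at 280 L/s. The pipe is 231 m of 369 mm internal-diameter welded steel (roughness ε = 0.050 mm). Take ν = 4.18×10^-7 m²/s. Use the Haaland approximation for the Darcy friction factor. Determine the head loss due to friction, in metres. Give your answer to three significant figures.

h_f ≈ 2.90 m

V = 4Q/(πD²) = 4·0.280/(π·0.369²) = 2.618 m/s
Re = VD/ν = 2.618·0.369/4.18×10^-7 = 2.31×10^6 → turbulent
ε/D = 0.050/369 = 1.36×10^-4
Haaland: f = 0.01325
h_f = f(L/D)V²/(2g) = 0.01325·(231/0.369)·2.618²/(2·9.81) = 2.897 m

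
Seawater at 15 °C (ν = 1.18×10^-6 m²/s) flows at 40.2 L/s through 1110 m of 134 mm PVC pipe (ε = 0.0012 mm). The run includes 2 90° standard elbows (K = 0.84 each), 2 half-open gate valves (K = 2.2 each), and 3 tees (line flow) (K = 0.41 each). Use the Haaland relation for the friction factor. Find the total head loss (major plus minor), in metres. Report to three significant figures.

H_L ≈ 51.8 m

V = 4Q/(πD²) = 2.851 m/s; V²/2g = 0.4141 m
Re = 3.24×10^5, ε/D = 8.96×10^-6 → f = 0.01422 (Haaland)
Major: h_f = f(L/D)·V²/2g = 0.01422·8284·0.4141 = 48.77 m
Minor: ΣK = 7.31; h_m = ΣK·V²/2g = 3.027 m
Total H_L = 48.77 + 3.027 = 51.80 m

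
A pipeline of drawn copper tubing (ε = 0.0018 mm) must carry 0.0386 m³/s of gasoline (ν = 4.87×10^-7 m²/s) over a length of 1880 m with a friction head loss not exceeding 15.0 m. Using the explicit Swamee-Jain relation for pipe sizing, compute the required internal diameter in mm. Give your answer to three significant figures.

D ≈ 185 mm

Swamee-Jain (Type III): D = 0.66·[ε^1.25·(LQ²/(gh_f))^4.75 + ν·Q^9.4·(L/(gh_f))^5.2]^0.04
LQ²/(gh_f) = 0.01904; L/(gh_f) = 12.78
Term 1 = ε^1.25·(…)^4.75 = 4.44×10^-16; Term 2 = ν·Q^9.4·(…)^5.2 = 1.43×10^-14
D = 0.66·(4.44×10^-16 + 1.43×10^-14)^0.04 = 0.1846 m = 185 mm
Check: V = 1.44 m/s, Re = 5.47×10^5, f = 0.01305, h_f = 14.1 m ≈ 15.0 m ✓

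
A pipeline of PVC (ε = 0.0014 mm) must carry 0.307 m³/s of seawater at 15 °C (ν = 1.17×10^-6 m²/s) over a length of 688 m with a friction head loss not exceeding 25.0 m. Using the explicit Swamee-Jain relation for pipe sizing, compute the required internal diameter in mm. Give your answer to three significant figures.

Swamee-Jain (Type III): D = 0.66·[ε^1.25·(LQ²/(gh_f))^4.75 + ν·Q^9.4·(L/(gh_f))^5.2]^0.04
LQ²/(gh_f) = 0.2644; L/(gh_f) = 2.805
Term 1 = ε^1.25·(…)^4.75 = 8.68×10^-11; Term 2 = ν·Q^9.4·(…)^5.2 = 3.77×10^-9
D = 0.66·(8.68×10^-11 + 3.77×10^-9)^0.04 = 0.3041 m = 304 mm
Check: V = 4.23 m/s, Re = 1.10×10^6, f = 0.01155, h_f = 23.8 m ≈ 25.0 m ✓

D ≈ 304 mm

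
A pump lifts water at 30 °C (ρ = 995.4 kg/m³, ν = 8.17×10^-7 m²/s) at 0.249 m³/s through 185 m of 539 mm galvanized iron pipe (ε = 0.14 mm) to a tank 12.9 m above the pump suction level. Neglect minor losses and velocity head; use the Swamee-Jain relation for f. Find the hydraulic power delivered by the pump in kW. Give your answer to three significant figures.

V = 4Q/(πD²) = 1.091 m/s; Re = 7.20×10^5; ε/D = 2.60×10^-4; f = 0.01566
h_f = f(L/D)V²/2g = 0.3262 m
Total head H = z + h_f = 12.9 + 0.3262 = 13.23 m
P_hyd = ρgQH = 995.4·9.81·0.249·13.23 = 32.16 kW

P_hyd ≈ 32.2 kW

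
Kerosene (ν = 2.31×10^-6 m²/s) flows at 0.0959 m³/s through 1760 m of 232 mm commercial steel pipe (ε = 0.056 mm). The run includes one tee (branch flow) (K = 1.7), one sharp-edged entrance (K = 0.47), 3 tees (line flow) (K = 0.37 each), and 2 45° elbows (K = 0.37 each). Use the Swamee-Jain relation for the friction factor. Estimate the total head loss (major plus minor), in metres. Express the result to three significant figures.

V = 4Q/(πD²) = 2.269 m/s; V²/2g = 0.2623 m
Re = 2.28×10^5, ε/D = 2.41×10^-4 → f = 0.01714 (Swamee-Jain)
Major: h_f = f(L/D)·V²/2g = 0.01714·7586·0.2623 = 34.11 m
Minor: ΣK = 4.02; h_m = ΣK·V²/2g = 1.054 m
Total H_L = 34.11 + 1.054 = 35.17 m

H_L ≈ 35.2 m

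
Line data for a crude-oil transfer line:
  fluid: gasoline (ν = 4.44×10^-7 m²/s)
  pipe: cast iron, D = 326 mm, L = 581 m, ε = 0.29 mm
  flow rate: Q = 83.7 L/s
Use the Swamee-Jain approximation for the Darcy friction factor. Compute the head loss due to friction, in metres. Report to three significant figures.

h_f ≈ 1.79 m

V = 4Q/(πD²) = 4·0.0837/(π·0.326²) = 1.003 m/s
Re = VD/ν = 1.003·0.326/4.44×10^-7 = 7.36×10^5 → turbulent
ε/D = 0.29/326 = 8.90×10^-4
Swamee-Jain: f = 0.01964
h_f = f(L/D)V²/(2g) = 0.01964·(581/0.326)·1.003²/(2·9.81) = 1.794 m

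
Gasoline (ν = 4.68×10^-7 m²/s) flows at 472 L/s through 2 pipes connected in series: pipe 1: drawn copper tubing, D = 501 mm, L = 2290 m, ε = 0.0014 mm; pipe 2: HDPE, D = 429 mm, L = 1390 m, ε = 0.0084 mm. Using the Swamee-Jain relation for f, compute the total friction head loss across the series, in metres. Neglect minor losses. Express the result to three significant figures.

H ≈ 32.1 m

Pipe 1: V = 2.394 m/s, Re = 2.56×10^6, ε/D = 2.79×10^-6, f = 0.01009, h_1 = f(L/D)V²/2g = 13.48 m
Pipe 2: V = 3.265 m/s, Re = 2.99×10^6, ε/D = 1.96×10^-5, f = 0.01059, h_2 = f(L/D)V²/2g = 18.64 m
Series → Q common, losses add: H = Σh = 32.12 m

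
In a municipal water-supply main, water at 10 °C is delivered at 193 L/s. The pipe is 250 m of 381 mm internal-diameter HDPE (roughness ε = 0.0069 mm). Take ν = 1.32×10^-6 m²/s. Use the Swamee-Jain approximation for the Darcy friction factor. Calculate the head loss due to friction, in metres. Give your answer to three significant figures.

V = 4Q/(πD²) = 4·0.193/(π·0.381²) = 1.693 m/s
Re = VD/ν = 1.693·0.381/1.32×10^-6 = 4.89×10^5 → turbulent
ε/D = 0.0069/381 = 1.81×10^-5
Swamee-Jain: f = 0.01343
h_f = f(L/D)V²/(2g) = 0.01343·(250/0.381)·1.693²/(2·9.81) = 1.287 m

h_f ≈ 1.29 m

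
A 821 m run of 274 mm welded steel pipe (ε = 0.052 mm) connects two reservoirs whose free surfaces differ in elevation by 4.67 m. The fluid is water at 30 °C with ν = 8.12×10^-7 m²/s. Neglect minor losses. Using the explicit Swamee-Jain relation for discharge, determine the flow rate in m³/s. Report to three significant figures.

Swamee-Jain (Type II): Q = -0.965·√(gD⁵h_f/L)·ln[ε/(3.7D) + √(3.17ν²L/(gD³h_f))]
√(gD⁵h_f/L) = √(9.81·0.274⁵·4.67/821) = 0.009283
ε/(3.7D) = 5.13×10^-5; √(3.17ν²L/(gD³h_f)) = 4.27×10^-5
Q = -0.965·0.009283·ln(9.396×10^-5) = 0.08307 m³/s
Check: V = 1.41 m/s, Re = 4.75×10^5, f = 0.01548, h_f = 4.69 m ≈ 4.67 m ✓

Q ≈ 0.0831 m³/s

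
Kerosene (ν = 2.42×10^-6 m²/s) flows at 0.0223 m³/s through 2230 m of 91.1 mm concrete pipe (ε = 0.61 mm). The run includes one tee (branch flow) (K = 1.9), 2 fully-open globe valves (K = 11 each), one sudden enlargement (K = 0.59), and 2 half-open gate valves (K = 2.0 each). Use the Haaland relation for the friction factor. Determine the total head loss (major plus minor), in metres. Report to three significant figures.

H_L ≈ 511 m

V = 4Q/(πD²) = 3.421 m/s; V²/2g = 0.5966 m
Re = 1.29×10^5, ε/D = 0.00670 → f = 0.03386 (Haaland)
Major: h_f = f(L/D)·V²/2g = 0.03386·24479·0.5966 = 494.5 m
Minor: ΣK = 28.5; h_m = ΣK·V²/2g = 17.00 m
Total H_L = 494.5 + 17.00 = 511.5 m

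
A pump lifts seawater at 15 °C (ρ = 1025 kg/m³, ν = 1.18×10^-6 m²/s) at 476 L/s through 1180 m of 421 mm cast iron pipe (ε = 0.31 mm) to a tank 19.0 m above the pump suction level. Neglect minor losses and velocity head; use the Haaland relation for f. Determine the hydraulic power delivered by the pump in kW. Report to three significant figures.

V = 4Q/(πD²) = 3.419 m/s; Re = 1.22×10^6; ε/D = 7.36×10^-4; f = 0.01856
h_f = f(L/D)V²/2g = 31.00 m
Total head H = z + h_f = 19.0 + 31.00 = 50.00 m
P_hyd = ρgQH = 1025·9.81·0.476·50.00 = 239.3 kW

P_hyd ≈ 239 kW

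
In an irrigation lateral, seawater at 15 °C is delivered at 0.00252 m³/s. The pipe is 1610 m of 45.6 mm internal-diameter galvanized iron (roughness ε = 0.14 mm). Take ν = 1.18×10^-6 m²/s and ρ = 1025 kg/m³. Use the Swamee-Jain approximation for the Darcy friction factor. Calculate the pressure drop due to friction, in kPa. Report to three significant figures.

V = 4Q/(πD²) = 4·0.00252/(π·0.0456²) = 1.543 m/s
Re = VD/ν = 1.543·0.0456/1.18×10^-6 = 5.96×10^4 → turbulent
ε/D = 0.14/45.6 = 0.00307
Swamee-Jain: f = 0.02870
h_f = f(L/D)V²/(2g) = 0.02870·(1610/0.0456)·1.543²/(2·9.81) = 123.0 m
Δp = ρg·h_f = 1025·9.81·123.0 = 1237 kPa

Δp ≈ 1240 kPa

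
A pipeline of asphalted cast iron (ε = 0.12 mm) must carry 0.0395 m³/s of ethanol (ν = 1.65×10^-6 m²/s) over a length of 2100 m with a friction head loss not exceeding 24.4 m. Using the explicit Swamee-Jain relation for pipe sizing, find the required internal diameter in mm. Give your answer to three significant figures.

D ≈ 189 mm

Swamee-Jain (Type III): D = 0.66·[ε^1.25·(LQ²/(gh_f))^4.75 + ν·Q^9.4·(L/(gh_f))^5.2]^0.04
LQ²/(gh_f) = 0.01369; L/(gh_f) = 8.773
Term 1 = ε^1.25·(…)^4.75 = 1.76×10^-14; Term 2 = ν·Q^9.4·(…)^5.2 = 8.51×10^-15
D = 0.66·(1.76×10^-14 + 8.51×10^-15)^0.04 = 0.1889 m = 189 mm
Check: V = 1.41 m/s, Re = 1.61×10^5, f = 0.01997, h_f = 22.5 m ≈ 24.4 m ✓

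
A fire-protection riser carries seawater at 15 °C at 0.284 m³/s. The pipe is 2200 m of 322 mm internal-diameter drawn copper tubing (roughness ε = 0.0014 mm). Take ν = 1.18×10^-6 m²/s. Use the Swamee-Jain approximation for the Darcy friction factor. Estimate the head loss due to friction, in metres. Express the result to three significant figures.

h_f ≈ 50.0 m

V = 4Q/(πD²) = 4·0.284/(π·0.322²) = 3.488 m/s
Re = VD/ν = 3.488·0.322/1.18×10^-6 = 9.52×10^5 → turbulent
ε/D = 0.0014/322 = 4.35×10^-6
Swamee-Jain: f = 0.01181
h_f = f(L/D)V²/(2g) = 0.01181·(2200/0.322)·3.488²/(2·9.81) = 50.02 m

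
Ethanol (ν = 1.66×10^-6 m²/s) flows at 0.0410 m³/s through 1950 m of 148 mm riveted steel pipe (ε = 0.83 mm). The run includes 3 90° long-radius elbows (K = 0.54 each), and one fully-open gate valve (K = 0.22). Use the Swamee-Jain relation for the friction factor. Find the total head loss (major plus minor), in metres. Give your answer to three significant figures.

H_L ≈ 123 m

V = 4Q/(πD²) = 2.383 m/s; V²/2g = 0.2895 m
Re = 2.12×10^5, ε/D = 0.00561 → f = 0.03203 (Swamee-Jain)
Major: h_f = f(L/D)·V²/2g = 0.03203·13176·0.2895 = 122.2 m
Minor: ΣK = 1.84; h_m = ΣK·V²/2g = 0.5327 m
Total H_L = 122.2 + 0.5327 = 122.7 m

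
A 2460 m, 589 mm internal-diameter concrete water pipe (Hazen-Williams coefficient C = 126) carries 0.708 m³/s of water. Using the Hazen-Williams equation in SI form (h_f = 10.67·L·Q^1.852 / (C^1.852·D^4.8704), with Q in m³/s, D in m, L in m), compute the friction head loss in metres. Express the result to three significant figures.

h_f ≈ 23.5 m

h_f = 10.67·2460·0.708^1.852 / (126^1.852·0.589^4.8704) = 23.50 m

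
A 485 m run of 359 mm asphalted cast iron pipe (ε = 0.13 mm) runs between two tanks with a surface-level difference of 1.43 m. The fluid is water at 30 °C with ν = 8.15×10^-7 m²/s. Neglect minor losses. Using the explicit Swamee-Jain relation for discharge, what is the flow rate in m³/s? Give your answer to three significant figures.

Swamee-Jain (Type II): Q = -0.965·√(gD⁵h_f/L)·ln[ε/(3.7D) + √(3.17ν²L/(gD³h_f))]
√(gD⁵h_f/L) = √(9.81·0.359⁵·1.43/485) = 0.01313
ε/(3.7D) = 9.79×10^-5; √(3.17ν²L/(gD³h_f)) = 3.97×10^-5
Q = -0.965·0.01313·ln(1.375×10^-4) = 0.1127 m³/s
Check: V = 1.11 m/s, Re = 4.90×10^5, f = 0.01687, h_f = 1.44 m ≈ 1.43 m ✓

Q ≈ 0.113 m³/s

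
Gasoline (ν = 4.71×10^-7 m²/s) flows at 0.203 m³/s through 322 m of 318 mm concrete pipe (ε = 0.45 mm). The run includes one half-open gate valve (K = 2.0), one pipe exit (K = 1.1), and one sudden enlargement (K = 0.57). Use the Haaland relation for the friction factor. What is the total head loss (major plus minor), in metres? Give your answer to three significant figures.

H_L ≈ 8.49 m

V = 4Q/(πD²) = 2.556 m/s; V²/2g = 0.3330 m
Re = 1.73×10^6, ε/D = 0.00142 → f = 0.02157 (Haaland)
Major: h_f = f(L/D)·V²/2g = 0.02157·1013·0.3330 = 7.273 m
Minor: ΣK = 3.67; h_m = ΣK·V²/2g = 1.222 m
Total H_L = 7.273 + 1.222 = 8.495 m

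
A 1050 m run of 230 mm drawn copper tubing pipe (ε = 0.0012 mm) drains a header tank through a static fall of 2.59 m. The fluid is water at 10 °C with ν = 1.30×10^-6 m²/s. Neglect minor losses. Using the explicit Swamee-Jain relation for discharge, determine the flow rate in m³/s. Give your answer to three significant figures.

Swamee-Jain (Type II): Q = -0.965·√(gD⁵h_f/L)·ln[ε/(3.7D) + √(3.17ν²L/(gD³h_f))]
√(gD⁵h_f/L) = √(9.81·0.230⁵·2.59/1050) = 0.003946
ε/(3.7D) = 1.41×10^-6; √(3.17ν²L/(gD³h_f)) = 1.35×10^-4
Q = -0.965·0.003946·ln(1.363×10^-4) = 0.03390 m³/s
Check: V = 0.816 m/s, Re = 1.44×10^5, f = 0.01661, h_f = 2.57 m ≈ 2.59 m ✓

Q ≈ 0.0339 m³/s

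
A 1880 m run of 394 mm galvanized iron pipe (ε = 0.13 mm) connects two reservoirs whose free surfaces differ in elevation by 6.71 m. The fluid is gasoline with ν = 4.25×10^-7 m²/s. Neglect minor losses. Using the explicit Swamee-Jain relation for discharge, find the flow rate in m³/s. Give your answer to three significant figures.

Swamee-Jain (Type II): Q = -0.965·√(gD⁵h_f/L)·ln[ε/(3.7D) + √(3.17ν²L/(gD³h_f))]
√(gD⁵h_f/L) = √(9.81·0.394⁵·6.71/1880) = 0.01823
ε/(3.7D) = 8.92×10^-5; √(3.17ν²L/(gD³h_f)) = 1.64×10^-5
Q = -0.965·0.01823·ln(1.055×10^-4) = 0.1611 m³/s
Check: V = 1.32 m/s, Re = 1.23×10^6, f = 0.01590, h_f = 6.75 m ≈ 6.71 m ✓

Q ≈ 0.161 m³/s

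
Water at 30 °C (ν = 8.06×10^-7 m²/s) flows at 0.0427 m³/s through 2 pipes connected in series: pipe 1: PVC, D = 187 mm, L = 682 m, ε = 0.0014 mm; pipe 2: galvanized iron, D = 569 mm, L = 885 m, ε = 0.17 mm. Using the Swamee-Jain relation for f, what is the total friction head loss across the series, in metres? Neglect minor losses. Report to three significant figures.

Pipe 1: V = 1.555 m/s, Re = 3.61×10^5, ε/D = 7.49×10^-6, f = 0.01399, h_1 = f(L/D)V²/2g = 6.285 m
Pipe 2: V = 0.1679 m/s, Re = 1.19×10^5, ε/D = 2.99×10^-4, f = 0.01901, h_2 = f(L/D)V²/2g = 0.04250 m
Series → Q common, losses add: H = Σh = 6.328 m

H ≈ 6.33 m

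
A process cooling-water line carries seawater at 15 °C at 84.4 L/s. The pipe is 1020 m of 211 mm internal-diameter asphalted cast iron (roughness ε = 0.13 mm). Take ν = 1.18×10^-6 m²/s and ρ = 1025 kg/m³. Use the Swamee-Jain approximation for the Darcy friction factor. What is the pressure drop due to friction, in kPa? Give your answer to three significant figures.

Δp ≈ 268 kPa

V = 4Q/(πD²) = 4·0.0844/(π·0.211²) = 2.414 m/s
Re = VD/ν = 2.414·0.211/1.18×10^-6 = 4.32×10^5 → turbulent
ε/D = 0.13/211 = 6.16×10^-4
Swamee-Jain: f = 0.01859
h_f = f(L/D)V²/(2g) = 0.01859·(1020/0.211)·2.414²/(2·9.81) = 26.69 m
Δp = ρg·h_f = 1025·9.81·26.69 = 268.3 kPa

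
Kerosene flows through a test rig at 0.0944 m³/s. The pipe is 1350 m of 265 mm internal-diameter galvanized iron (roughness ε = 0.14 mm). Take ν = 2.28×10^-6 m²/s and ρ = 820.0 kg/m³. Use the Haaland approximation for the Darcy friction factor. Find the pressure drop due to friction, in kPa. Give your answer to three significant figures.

V = 4Q/(πD²) = 4·0.0944/(π·0.265²) = 1.712 m/s
Re = VD/ν = 1.712·0.265/2.28×10^-6 = 1.99×10^5 → turbulent
ε/D = 0.14/265 = 5.28×10^-4
Haaland: f = 0.01879
h_f = f(L/D)V²/(2g) = 0.01879·(1350/0.265)·1.712²/(2·9.81) = 14.29 m
Δp = ρg·h_f = 820.0·9.81·14.29 = 115.0 kPa

Δp ≈ 115 kPa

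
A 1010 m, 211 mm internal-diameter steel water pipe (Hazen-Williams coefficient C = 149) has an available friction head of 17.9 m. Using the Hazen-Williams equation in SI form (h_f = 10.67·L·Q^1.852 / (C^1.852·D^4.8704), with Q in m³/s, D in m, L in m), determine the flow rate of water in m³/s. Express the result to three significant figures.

Q ≈ 0.0786 m³/s

Rearranging: Q = [h_f·C^1.852·D^4.8704 / (10.67·L)]^(1/1.852)
Q = [17.9·149^1.852·0.211^4.8704 / (10.67·1010)]^0.540 = 0.07858 m³/s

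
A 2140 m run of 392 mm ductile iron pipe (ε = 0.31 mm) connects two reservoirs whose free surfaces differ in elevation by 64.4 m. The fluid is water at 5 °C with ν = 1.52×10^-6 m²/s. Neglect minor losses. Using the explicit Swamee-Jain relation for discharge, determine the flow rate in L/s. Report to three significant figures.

Q ≈ 422 L/s

Swamee-Jain (Type II): Q = -0.965·√(gD⁵h_f/L)·ln[ε/(3.7D) + √(3.17ν²L/(gD³h_f))]
√(gD⁵h_f/L) = √(9.81·0.392⁵·64.4/2140) = 0.05227
ε/(3.7D) = 2.14×10^-4; √(3.17ν²L/(gD³h_f)) = 2.03×10^-5
Q = -0.965·0.05227·ln(2.340×10^-4) = 0.4217 m³/s
Check: V = 3.49 m/s, Re = 9.01×10^5, f = 0.01906, h_f = 64.7 m ≈ 64.4 m ✓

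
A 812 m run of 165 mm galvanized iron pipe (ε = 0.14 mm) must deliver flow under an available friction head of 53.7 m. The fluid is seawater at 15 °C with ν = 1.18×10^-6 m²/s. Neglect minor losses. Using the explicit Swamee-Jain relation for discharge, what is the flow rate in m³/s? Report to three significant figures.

Swamee-Jain (Type II): Q = -0.965·√(gD⁵h_f/L)·ln[ε/(3.7D) + √(3.17ν²L/(gD³h_f))]
√(gD⁵h_f/L) = √(9.81·0.165⁵·53.7/812) = 0.008907
ε/(3.7D) = 2.29×10^-4; √(3.17ν²L/(gD³h_f)) = 3.89×10^-5
Q = -0.965·0.008907·ln(2.682×10^-4) = 0.07069 m³/s
Check: V = 3.31 m/s, Re = 4.62×10^5, f = 0.01972, h_f = 54.1 m ≈ 53.7 m ✓

Q ≈ 0.0707 m³/s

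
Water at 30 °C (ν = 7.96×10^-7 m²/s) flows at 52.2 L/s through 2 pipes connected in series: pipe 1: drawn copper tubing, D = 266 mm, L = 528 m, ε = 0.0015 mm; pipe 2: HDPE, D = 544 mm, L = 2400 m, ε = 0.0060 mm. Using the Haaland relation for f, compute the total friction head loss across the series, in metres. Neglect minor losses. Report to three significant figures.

Pipe 1: V = 0.9393 m/s, Re = 3.14×10^5, ε/D = 5.64×10^-6, f = 0.01427, h_1 = f(L/D)V²/2g = 1.274 m
Pipe 2: V = 0.2246 m/s, Re = 1.53×10^5, ε/D = 1.10×10^-5, f = 0.01638, h_2 = f(L/D)V²/2g = 0.1858 m
Series → Q common, losses add: H = Σh = 1.459 m

H ≈ 1.46 m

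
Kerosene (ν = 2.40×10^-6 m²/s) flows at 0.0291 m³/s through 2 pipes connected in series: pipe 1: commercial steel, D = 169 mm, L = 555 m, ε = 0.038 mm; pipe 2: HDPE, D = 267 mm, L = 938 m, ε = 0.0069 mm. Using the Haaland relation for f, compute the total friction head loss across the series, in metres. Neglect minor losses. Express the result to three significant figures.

Pipe 1: V = 1.297 m/s, Re = 9.13×10^4, ε/D = 2.25×10^-4, f = 0.01914, h_1 = f(L/D)V²/2g = 5.391 m
Pipe 2: V = 0.5197 m/s, Re = 5.78×10^4, ε/D = 2.58×10^-5, f = 0.02012, h_2 = f(L/D)V²/2g = 0.9733 m
Series → Q common, losses add: H = Σh = 6.364 m

H ≈ 6.36 m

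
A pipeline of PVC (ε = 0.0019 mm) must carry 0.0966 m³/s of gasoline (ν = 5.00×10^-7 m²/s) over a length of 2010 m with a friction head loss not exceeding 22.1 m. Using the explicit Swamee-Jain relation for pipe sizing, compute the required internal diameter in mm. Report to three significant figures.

Swamee-Jain (Type III): D = 0.66·[ε^1.25·(LQ²/(gh_f))^4.75 + ν·Q^9.4·(L/(gh_f))^5.2]^0.04
LQ²/(gh_f) = 0.08651; L/(gh_f) = 9.271
Term 1 = ε^1.25·(…)^4.75 = 6.30×10^-13; Term 2 = ν·Q^9.4·(…)^5.2 = 1.54×10^-11
D = 0.66·(6.30×10^-13 + 1.54×10^-11)^0.04 = 0.2442 m = 244 mm
Check: V = 2.06 m/s, Re = 1.01×10^6, f = 0.01179, h_f = 21.0 m ≈ 22.1 m ✓

D ≈ 244 mm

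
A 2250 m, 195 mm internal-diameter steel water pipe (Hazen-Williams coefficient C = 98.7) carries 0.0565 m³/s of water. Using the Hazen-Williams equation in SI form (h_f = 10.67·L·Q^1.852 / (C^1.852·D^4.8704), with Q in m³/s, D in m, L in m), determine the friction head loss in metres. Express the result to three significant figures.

h_f = 10.67·2250·0.0565^1.852 / (98.7^1.852·0.195^4.8704) = 68.15 m

h_f ≈ 68.2 m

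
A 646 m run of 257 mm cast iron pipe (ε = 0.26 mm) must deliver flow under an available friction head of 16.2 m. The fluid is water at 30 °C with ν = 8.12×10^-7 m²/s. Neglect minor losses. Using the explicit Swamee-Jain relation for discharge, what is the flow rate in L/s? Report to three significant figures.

Q ≈ 130 L/s

Swamee-Jain (Type II): Q = -0.965·√(gD⁵h_f/L)·ln[ε/(3.7D) + √(3.17ν²L/(gD³h_f))]
√(gD⁵h_f/L) = √(9.81·0.257⁵·16.2/646) = 0.01661
ε/(3.7D) = 2.73×10^-4; √(3.17ν²L/(gD³h_f)) = 2.24×10^-5
Q = -0.965·0.01661·ln(2.958×10^-4) = 0.1302 m³/s
Check: V = 2.51 m/s, Re = 7.95×10^5, f = 0.02017, h_f = 16.3 m ≈ 16.2 m ✓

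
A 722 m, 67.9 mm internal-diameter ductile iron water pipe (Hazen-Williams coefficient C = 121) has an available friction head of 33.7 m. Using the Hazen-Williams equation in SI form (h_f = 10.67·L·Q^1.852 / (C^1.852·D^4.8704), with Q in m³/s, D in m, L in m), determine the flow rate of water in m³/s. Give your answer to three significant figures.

Rearranging: Q = [h_f·C^1.852·D^4.8704 / (10.67·L)]^(1/1.852)
Q = [33.7·121^1.852·0.0679^4.8704 / (10.67·722)]^0.540 = 0.005458 m³/s

Q ≈ 0.00546 m³/s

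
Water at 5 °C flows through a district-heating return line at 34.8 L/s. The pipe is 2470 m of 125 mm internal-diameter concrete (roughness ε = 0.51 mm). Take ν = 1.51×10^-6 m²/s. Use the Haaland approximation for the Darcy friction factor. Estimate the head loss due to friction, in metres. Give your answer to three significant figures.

V = 4Q/(πD²) = 4·0.0348/(π·0.125²) = 2.836 m/s
Re = VD/ν = 2.836·0.125/1.51×10^-6 = 2.35×10^5 → turbulent
ε/D = 0.51/125 = 0.00408
Haaland: f = 0.02906
h_f = f(L/D)V²/(2g) = 0.02906·(2470/0.125)·2.836²/(2·9.81) = 235.3 m

h_f ≈ 235 m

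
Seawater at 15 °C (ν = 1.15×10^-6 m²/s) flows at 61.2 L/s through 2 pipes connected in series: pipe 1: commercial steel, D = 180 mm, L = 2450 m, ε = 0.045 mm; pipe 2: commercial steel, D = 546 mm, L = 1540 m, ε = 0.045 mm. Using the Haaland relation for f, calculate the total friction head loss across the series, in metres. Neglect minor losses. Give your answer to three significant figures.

Pipe 1: V = 2.405 m/s, Re = 3.76×10^5, ε/D = 2.50×10^-4, f = 0.01610, h_1 = f(L/D)V²/2g = 64.60 m
Pipe 2: V = 0.2614 m/s, Re = 1.24×10^5, ε/D = 8.24×10^-5, f = 0.01746, h_2 = f(L/D)V²/2g = 0.1715 m
Series → Q common, losses add: H = Σh = 64.77 m

H ≈ 64.8 m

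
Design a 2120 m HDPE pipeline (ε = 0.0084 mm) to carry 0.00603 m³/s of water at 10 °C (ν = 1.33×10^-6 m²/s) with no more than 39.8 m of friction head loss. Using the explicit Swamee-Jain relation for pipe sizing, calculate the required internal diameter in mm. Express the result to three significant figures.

D ≈ 80.2 mm

Swamee-Jain (Type III): D = 0.66·[ε^1.25·(LQ²/(gh_f))^4.75 + ν·Q^9.4·(L/(gh_f))^5.2]^0.04
LQ²/(gh_f) = 1.974×10^-4; L/(gh_f) = 5.430
Term 1 = ε^1.25·(…)^4.75 = 1.14×10^-24; Term 2 = ν·Q^9.4·(…)^5.2 = 1.20×10^-23
D = 0.66·(1.14×10^-24 + 1.20×10^-23)^0.04 = 0.08023 m = 80.2 mm
Check: V = 1.19 m/s, Re = 7.20×10^4, f = 0.01967, h_f = 37.7 m ≈ 39.8 m ✓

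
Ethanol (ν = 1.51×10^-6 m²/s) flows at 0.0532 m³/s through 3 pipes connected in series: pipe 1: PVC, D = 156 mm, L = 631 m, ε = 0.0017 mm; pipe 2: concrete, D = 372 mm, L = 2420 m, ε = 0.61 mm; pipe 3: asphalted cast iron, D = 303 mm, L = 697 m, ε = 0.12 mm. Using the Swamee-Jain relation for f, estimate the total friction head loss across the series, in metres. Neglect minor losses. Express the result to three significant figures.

H ≈ 26.5 m

Pipe 1: V = 2.783 m/s, Re = 2.88×10^5, ε/D = 1.09×10^-5, f = 0.01461, h_1 = f(L/D)V²/2g = 23.34 m
Pipe 2: V = 0.4895 m/s, Re = 1.21×10^5, ε/D = 0.00164, f = 0.02405, h_2 = f(L/D)V²/2g = 1.910 m
Pipe 3: V = 0.7378 m/s, Re = 1.48×10^5, ε/D = 3.96×10^-4, f = 0.01898, h_3 = f(L/D)V²/2g = 1.211 m
Series → Q common, losses add: H = Σh = 26.46 m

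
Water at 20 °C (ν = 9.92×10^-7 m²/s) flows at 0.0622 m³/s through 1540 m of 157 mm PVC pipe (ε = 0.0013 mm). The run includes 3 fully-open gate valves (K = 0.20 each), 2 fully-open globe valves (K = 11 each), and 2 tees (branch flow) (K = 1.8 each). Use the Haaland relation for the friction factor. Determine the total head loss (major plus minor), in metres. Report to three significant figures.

V = 4Q/(πD²) = 3.213 m/s; V²/2g = 0.5261 m
Re = 5.08×10^5, ε/D = 8.28×10^-6 → f = 0.01312 (Haaland)
Major: h_f = f(L/D)·V²/2g = 0.01312·9809·0.5261 = 67.70 m
Minor: ΣK = 26.2; h_m = ΣK·V²/2g = 13.78 m
Total H_L = 67.70 + 13.78 = 81.48 m

H_L ≈ 81.5 m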